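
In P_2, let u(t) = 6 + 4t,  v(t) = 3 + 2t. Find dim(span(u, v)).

dim = 1

Represent each element by its coordinate vector in ℝ³.
Put the 3×2 matrix [u|v] into echelon form.
Reduction leaves 1 leading entry, giving rank 1.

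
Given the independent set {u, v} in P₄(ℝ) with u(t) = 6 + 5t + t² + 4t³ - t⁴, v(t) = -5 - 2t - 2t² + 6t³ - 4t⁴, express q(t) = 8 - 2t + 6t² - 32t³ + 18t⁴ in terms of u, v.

Identify each element with its coordinate vector in ℝ⁵ via {1, t, …, t⁴}.
Solve the system with u, v as columns and q as the right-hand side.
The system has the unique solution (c₁, c₂) = (-2, -4).

q = -2u - 4v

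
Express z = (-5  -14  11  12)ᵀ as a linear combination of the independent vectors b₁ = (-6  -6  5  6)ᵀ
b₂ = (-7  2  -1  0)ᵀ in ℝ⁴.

Since b₁, b₂ are independent, the coefficients expressing z are uniquely determined by a linear system.
The system has the unique solution (c₁, c₂) = (2, -1).

z = 2b₁ - b₂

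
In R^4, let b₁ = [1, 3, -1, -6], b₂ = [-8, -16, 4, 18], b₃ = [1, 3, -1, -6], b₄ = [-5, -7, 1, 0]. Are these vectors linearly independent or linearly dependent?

Form the 4×4 matrix with these as columns; its determinant is 0.
A zero determinant means the columns are linearly dependent.
Indeed b₁ - b₃ = 0.

linearly dependent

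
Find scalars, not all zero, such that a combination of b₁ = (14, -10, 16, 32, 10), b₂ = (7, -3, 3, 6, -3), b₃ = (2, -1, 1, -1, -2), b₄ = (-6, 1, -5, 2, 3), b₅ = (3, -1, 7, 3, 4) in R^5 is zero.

b₁ - 3b₂ - b₃ - 3b₄ - 3b₅ = 0

Write the vectors as columns of a matrix and find a nonzero vector in its null space.
One solution (up to scaling) is (1, -3, -1, -3, -3).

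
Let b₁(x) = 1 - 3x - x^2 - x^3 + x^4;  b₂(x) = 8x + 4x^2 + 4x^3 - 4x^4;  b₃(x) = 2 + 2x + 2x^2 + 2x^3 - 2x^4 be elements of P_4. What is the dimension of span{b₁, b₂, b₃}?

Use coordinates relative to {1, x, …, x^4}.
Put the 5×3 matrix [b₁|b₂|b₃] into echelon form.
The echelon form has 2 nonzero rows, so the rank is 2.

dim = 2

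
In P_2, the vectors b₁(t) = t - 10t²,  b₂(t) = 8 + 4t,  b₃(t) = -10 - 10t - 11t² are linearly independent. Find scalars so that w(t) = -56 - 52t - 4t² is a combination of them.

w = -4b₁ - 2b₂ + 4b₃

Take coordinate vectors relative to {1, t, t²}.
Write w = c₁b₁ + … + c₃b₃ and equate components.
The system has the unique solution (c₁, c₂, c₃) = (-4, -2, 4).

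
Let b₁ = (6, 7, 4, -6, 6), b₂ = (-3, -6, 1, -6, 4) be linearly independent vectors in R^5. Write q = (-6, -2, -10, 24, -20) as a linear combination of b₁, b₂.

Since b₁, b₂ are independent, the coefficients expressing q are uniquely determined by a linear system.
The system has the unique solution (c₁, c₂) = (-2, -2).

q = -2b₁ - 2b₂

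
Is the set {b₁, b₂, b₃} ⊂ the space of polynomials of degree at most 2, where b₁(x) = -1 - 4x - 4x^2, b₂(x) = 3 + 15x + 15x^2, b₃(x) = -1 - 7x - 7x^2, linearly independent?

Take coordinates with respect to the standard basis {1, x, x^2}.
Form the 3×3 matrix with these as columns; its determinant is 0.
A zero determinant means the columns are linearly dependent.

linearly dependent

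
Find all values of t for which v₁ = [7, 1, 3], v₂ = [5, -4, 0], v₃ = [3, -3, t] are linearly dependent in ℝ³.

The set is linearly dependent precisely when det[v₁; v₂; v₃] = 0.
The determinant works out to -33*t - 9.
Setting this to zero gives t = -3/11.

t = -3/11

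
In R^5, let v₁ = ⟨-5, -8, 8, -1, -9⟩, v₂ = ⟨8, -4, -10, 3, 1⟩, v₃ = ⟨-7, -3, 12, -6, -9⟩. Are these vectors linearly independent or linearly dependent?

linearly independent

Row-reduce the matrix whose columns are v₁, v₂, v₃.
The reduction yields 3 nonzero rows, so the rank is 3.
Since rank = 3 (the number of vectors), the set is linearly independent.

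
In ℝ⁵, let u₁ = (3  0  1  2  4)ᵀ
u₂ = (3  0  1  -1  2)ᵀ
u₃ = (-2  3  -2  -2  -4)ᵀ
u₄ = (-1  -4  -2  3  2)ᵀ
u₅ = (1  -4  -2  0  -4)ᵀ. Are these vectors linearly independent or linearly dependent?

Form the 5×5 matrix with these as columns; its determinant is -532.
A nonzero determinant means the columns are linearly independent.

linearly independent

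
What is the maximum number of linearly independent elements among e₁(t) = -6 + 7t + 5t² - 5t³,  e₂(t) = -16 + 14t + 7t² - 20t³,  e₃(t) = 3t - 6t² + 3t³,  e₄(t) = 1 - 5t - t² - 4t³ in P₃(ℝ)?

3

Represent each element by its coordinate vector in ℝ⁴.
Apply Gaussian elimination to the matrix whose rows are e₁, e₂, e₃, e₄.
Reduction leaves 3 leading entries, giving rank 3.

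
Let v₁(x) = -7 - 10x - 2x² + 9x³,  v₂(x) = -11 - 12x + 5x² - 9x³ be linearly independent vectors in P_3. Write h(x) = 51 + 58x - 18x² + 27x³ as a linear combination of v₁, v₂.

h = -v₁ - 4v₂

Work in coordinates with respect to the standard basis {1, x, …, x³}.
Since v₁, v₂ are independent, the coefficients expressing h are uniquely determined by a linear system.
Back-substitution yields (a₁, a₂) = (-1, -4).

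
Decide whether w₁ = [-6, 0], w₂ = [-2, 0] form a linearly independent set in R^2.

The matrix [w₁|w₂] has determinant 0.
A zero determinant means the columns are linearly dependent.
Indeed w₁ - 3w₂ = 0.

linearly dependent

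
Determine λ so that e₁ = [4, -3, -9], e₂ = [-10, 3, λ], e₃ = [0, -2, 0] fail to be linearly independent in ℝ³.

λ = 45/2

Place the vectors as rows of a 3×3 matrix; dependence ⇔ determinant zero.
The determinant works out to 8*λ - 180.
This vanishes exactly when λ = 45/2.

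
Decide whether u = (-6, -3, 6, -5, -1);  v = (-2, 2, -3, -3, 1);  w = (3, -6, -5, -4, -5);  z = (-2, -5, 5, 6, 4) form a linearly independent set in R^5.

Row-reduce the matrix whose columns are u, v, w, z.
The reduction yields 4 nonzero rows, so the rank is 4.
Since rank = 4 (the number of vectors), the set is linearly independent.

linearly independent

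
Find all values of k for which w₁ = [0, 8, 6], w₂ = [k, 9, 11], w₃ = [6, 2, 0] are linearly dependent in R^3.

k = -17

The set is linearly dependent precisely when det[w₁; w₂; w₃] = 0.
The determinant works out to 12*k + 204.
Solving 12*k + 204 = 0 yields k = -17.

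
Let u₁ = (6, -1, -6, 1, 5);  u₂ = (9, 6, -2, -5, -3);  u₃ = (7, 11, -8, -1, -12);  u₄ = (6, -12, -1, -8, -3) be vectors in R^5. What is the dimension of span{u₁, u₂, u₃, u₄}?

4

Apply Gaussian elimination to the matrix whose rows are u₁, u₂, u₃, u₄.
The echelon form has 4 nonzero rows, so the rank is 4.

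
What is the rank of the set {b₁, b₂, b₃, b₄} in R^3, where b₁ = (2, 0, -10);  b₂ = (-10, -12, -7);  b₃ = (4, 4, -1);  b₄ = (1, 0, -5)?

rank 2

Row-reduce the 4×3 matrix with these as rows.
Exactly 2 pivots survive; hence the rank is 2.
(With 4 elements in a 3-dimensional space the rank is at most 3.)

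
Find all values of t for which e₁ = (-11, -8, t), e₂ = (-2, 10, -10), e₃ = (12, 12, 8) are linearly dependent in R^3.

t = -19/2

The vectors are dependent exactly when the determinant of the matrix with rows e₁, e₂, e₃ vanishes.
Cofactor expansion gives det = -144*t - 1368.
Solving -144*t - 1368 = 0 yields t = -19/2.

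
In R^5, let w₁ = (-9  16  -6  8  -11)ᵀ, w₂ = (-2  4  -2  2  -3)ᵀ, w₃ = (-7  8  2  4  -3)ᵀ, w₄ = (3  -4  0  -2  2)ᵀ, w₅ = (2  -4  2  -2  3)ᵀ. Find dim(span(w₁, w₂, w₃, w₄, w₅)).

dim = 2

Put the 5×5 matrix [w₁|w₂|w₃|w₄|w₅] into echelon form.
There are 2 pivot columns, so rank = 2.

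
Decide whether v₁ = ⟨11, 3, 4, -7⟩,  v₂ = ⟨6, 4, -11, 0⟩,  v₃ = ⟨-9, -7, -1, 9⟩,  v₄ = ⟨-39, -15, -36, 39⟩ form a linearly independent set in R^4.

linearly dependent

Row-reduce the matrix whose columns are v₁, v₂, v₃, v₄.
The reduction yields 3 nonzero rows, so the rank is 3.
Since rank 3 < 4, the set is linearly dependent.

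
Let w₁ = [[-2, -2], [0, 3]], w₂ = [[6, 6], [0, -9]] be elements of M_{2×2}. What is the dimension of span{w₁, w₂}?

dim = 1

Represent each element by its coordinate vector in ℝ⁴.
Row-reduce the 2×4 matrix with these as rows.
Exactly 1 pivot survives; hence the rank is 1.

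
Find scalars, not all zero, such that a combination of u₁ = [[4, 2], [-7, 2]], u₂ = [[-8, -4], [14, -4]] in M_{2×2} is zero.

2u₁ + u₂ = 0

Write each element as a vector in ℝ⁴ using {E₁₁, E₁₂, E₂₁, E₂₂}.
Write the vectors as columns of a matrix and find a nonzero vector in its null space.
A generator of the null space is (2, 1).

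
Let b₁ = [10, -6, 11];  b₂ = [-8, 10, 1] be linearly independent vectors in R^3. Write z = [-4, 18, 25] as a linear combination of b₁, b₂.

Write z = c₁b₁ + c₂b₂ and equate components.
Row-reducing the augmented matrix gives the unique coefficients (c₁, c₂) = (2, 3).

z = 2b₁ + 3b₂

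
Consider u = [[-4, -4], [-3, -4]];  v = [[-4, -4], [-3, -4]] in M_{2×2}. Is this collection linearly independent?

linearly dependent

Write each element as a coordinate vector in ℝ⁴ using {E₁₁, E₁₂, E₂₁, E₂₂}.
Place the vectors as rows of a 2×4 matrix and reduce to echelon form.
The reduction yields 1 nonzero row, so the rank is 1.
Since rank 1 < 2, the set is linearly dependent.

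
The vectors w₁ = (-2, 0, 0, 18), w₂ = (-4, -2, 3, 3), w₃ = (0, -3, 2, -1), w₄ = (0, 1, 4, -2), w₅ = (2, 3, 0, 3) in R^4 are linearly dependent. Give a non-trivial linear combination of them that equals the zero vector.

Solve the homogeneous system with w₁, w₂, w₃, w₄, w₅ as columns by row-reducing the coefficient matrix.
A generator of the null space is (1, -2, -1, 2, -3).

w₁ - 2w₂ - w₃ + 2w₄ - 3w₅ = 0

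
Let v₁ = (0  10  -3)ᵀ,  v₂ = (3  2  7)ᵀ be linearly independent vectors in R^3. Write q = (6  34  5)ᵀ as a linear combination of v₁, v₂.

Set up the augmented matrix [v₁ | v₂ | q] and row-reduce.
The system has the unique solution (a₁, a₂) = (3, 2).

q = 3v₁ + 2v₂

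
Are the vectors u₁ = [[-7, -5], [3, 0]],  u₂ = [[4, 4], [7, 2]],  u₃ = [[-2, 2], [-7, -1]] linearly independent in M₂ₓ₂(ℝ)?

linearly independent

Write each element as a coordinate vector in ℝ⁴ using {E₁₁, E₁₂, E₂₁, E₂₂}.
Place the vectors as rows of a 3×4 matrix and reduce to echelon form.
The reduction yields 3 nonzero rows, so the rank is 3.
Since rank = 3 (the number of vectors), the set is linearly independent.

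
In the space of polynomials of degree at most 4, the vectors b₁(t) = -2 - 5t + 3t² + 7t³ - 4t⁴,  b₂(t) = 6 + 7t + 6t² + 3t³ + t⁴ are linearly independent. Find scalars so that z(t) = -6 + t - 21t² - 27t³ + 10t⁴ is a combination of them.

Work in coordinates with respect to the standard basis {1, t, …, t⁴}.
Since b₁, b₂ are independent, the coefficients expressing z are uniquely determined by a linear system.
Back-substitution yields (α₁, α₂) = (-3, -2).

z = -3b₁ - 2b₂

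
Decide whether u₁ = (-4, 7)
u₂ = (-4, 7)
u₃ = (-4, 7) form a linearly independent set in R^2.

There are 3 vectors in a 2-dimensional space, so they cannot be linearly independent.

linearly dependent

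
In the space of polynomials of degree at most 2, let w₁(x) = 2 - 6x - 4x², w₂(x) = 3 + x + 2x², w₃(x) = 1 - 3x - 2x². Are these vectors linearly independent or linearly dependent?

linearly dependent

Write each element as a coordinate vector in ℝ³ using {1, x, x²}.
One vector is a scalar multiple of another, so the set is dependent.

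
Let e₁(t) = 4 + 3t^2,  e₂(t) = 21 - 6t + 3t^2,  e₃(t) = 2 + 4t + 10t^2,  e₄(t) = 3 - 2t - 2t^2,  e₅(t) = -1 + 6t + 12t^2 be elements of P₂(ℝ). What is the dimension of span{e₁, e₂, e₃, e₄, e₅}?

dim = 2

Pass to coordinate vectors with respect to the basis {1, t, t^2}.
Put the 3×5 matrix [e₁|e₂|e₃|e₄|e₅] into echelon form.
The echelon form has 2 nonzero rows, so the rank is 2.
(With 5 elements in a 3-dimensional space the rank is at most 3.)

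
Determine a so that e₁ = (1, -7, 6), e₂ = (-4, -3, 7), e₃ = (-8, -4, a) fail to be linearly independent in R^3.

a = 12

Place the vectors as rows of a 3×3 matrix; dependence ⇔ determinant zero.
Expanding, det = 372 - 31*a.
Solving 372 - 31*a = 0 yields a = 12.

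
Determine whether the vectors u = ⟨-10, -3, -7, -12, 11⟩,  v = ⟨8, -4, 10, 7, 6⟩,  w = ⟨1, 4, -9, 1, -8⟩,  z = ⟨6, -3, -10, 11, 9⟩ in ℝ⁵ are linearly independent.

linearly independent

Row-reduce the matrix whose columns are u, v, w, z.
The reduction yields 4 nonzero rows, so the rank is 4.
Since rank = 4 (the number of vectors), the set is linearly independent.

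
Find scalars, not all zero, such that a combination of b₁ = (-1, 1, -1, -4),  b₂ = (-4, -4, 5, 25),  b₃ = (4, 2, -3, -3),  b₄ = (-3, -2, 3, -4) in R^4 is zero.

2b₁ + b₂ + 3b₃ + 2b₄ = 0

Row-reduce the matrix with b₁, b₂, b₃, b₄ as columns; the null space gives the coefficients.
One solution (up to scaling) is (2, 1, 3, 2).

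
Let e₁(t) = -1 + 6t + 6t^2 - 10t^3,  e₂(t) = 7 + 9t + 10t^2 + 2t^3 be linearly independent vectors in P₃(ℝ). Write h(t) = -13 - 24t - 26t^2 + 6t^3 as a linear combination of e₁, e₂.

Identify each element with its coordinate vector in ℝ⁴ via {1, t, …, t^3}.
Solve the system with e₁, e₂ as columns and h as the right-hand side.
Row-reducing the augmented matrix gives the unique coefficients (α₁, α₂) = (-1, -2).

h = -e₁ - 2e₂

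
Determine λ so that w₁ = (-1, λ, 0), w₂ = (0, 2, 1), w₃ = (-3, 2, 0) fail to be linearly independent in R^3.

The set is linearly dependent precisely when det[w₁; w₂; w₃] = 0.
The determinant works out to 2 - 3*λ.
Solving 2 - 3*λ = 0 yields λ = 2/3.

λ = 2/3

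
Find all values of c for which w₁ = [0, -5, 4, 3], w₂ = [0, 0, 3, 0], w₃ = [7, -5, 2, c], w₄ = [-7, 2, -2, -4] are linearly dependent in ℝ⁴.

c = 29/5

Place the vectors as rows of a 4×4 matrix; dependence ⇔ determinant zero.
The determinant works out to 609 - 105*c.
Setting this to zero gives c = 29/5.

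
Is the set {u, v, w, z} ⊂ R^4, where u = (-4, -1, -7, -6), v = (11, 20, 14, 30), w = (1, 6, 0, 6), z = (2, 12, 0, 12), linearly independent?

One vector is a scalar multiple of another, so the set is dependent.

linearly dependent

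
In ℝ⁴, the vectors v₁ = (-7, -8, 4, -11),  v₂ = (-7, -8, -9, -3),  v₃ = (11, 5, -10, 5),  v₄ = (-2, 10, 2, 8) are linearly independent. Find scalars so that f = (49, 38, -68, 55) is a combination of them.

f = -3v₁ + 2v₂ + 4v₃ + v₄

Since v₁, v₂, v₃, v₄ are independent, the coefficients expressing f are uniquely determined by a linear system.
Back-substitution yields (a₁, …, a₄) = (-3, 2, 4, 1).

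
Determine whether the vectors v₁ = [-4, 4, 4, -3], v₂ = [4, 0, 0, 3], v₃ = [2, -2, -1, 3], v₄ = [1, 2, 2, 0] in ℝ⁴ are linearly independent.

linearly independent

Place the vectors as rows of a 4×4 matrix and reduce to echelon form.
The reduction yields 4 nonzero rows, so the rank is 4.
Since rank = 4 (the number of vectors), the set is linearly independent.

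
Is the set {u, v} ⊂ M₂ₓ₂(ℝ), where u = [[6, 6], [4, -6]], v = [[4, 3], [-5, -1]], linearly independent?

linearly independent

Write each element as a coordinate vector in ℝ⁴ using {E₁₁, E₁₂, E₂₁, E₂₂}.
Place the vectors as rows of a 2×4 matrix and reduce to echelon form.
The reduction yields 2 nonzero rows, so the rank is 2.
Since rank = 2 (the number of vectors), the set is linearly independent.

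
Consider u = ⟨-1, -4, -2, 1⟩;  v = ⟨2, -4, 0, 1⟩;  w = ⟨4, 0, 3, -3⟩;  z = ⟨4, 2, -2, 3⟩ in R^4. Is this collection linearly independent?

linearly independent

Form the 4×4 matrix with these as columns; its determinant is -178.
A nonzero determinant means the columns are linearly independent.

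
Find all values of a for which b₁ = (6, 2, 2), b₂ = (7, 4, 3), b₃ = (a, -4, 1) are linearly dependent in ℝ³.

a = 13

Dependence holds iff the 3×3 matrix [b₁ b₂ b₃] is singular.
Cofactor expansion gives det = 26 - 2*a.
This vanishes exactly when a = 13.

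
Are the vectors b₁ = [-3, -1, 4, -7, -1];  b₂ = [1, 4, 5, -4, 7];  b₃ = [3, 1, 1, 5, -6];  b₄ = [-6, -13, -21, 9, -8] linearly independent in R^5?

linearly dependent

Row-reduce the matrix whose columns are b₁, b₂, b₃, b₄.
The reduction yields 3 nonzero rows, so the rank is 3.
Since rank 3 < 4, the set is linearly dependent.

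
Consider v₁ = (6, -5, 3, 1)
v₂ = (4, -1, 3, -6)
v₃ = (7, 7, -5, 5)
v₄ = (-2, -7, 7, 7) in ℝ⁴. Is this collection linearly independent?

linearly independent

The matrix [v₁|v₂|v₃|v₄] has determinant -3226.
A nonzero determinant means the columns are linearly independent.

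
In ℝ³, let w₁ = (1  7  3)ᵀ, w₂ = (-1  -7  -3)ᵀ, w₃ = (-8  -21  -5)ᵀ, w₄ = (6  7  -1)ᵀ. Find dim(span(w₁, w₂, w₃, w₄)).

2

Row-reduce the 4×3 matrix with these as rows.
There are 2 pivot columns, so rank = 2.
(With 4 elements in a 3-dimensional space the rank is at most 3.)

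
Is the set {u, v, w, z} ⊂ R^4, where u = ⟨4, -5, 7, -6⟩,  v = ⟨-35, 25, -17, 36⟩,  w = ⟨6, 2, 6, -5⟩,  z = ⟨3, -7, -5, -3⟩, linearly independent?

The matrix [u|v|w|z] has determinant 0.
A zero determinant means the columns are linearly dependent.
Indeed 2u + v + 3w + 3z = 0.

linearly dependent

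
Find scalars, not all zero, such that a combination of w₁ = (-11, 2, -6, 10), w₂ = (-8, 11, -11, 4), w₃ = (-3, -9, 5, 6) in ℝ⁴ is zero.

w₁ - w₂ - w₃ = 0

Row-reduce the matrix with w₁, w₂, w₃ as columns; the null space gives the coefficients.
The free variable yields coefficients (1, -1, -1) (any nonzero multiple also works).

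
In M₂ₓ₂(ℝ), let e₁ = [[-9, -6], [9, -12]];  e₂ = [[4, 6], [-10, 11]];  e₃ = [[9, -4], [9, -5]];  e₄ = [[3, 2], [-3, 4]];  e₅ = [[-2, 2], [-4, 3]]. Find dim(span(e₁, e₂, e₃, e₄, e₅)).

Use coordinates relative to {E₁₁, E₁₂, E₂₁, E₂₂}.
Row-reduce the 5×4 matrix with these as rows.
Reduction leaves 2 leading entries, giving rank 2.
(With 5 elements in a 4-dimensional space the rank is at most 4.)

2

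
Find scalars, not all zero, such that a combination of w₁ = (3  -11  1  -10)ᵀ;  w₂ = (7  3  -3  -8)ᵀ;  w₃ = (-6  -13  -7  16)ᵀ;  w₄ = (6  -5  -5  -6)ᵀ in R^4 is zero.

Row-reduce the matrix with w₁, w₂, w₃, w₄ as columns; the null space gives the coefficients.
The free variable yields coefficients (1, 3, 1, -3) (any nonzero multiple also works).

w₁ + 3w₂ + w₃ - 3w₄ = 0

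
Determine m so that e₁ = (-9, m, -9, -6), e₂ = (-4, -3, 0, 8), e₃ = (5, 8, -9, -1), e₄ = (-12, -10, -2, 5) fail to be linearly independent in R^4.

Place the vectors as rows of a 4×4 matrix; dependence ⇔ determinant zero.
Expanding, det = 756*m + 4200.
This vanishes exactly when m = -50/9.

m = -50/9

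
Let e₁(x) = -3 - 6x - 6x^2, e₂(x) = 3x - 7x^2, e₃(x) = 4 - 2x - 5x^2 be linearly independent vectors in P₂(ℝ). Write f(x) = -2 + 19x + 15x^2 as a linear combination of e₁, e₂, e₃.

Identify each element with its coordinate vector in ℝ³ via {1, x, x^2}.
Since e₁, e₂, e₃ are independent, the coefficients expressing f are uniquely determined by a linear system.
Row-reducing the augmented matrix gives the unique coefficients (α₁, α₂, α₃) = (-2, 1, -2).

f = -2e₁ + e₂ - 2e₃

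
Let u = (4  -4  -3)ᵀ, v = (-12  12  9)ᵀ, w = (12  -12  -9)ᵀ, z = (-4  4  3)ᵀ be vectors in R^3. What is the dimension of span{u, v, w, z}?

Apply Gaussian elimination to the matrix whose rows are u, v, w, z.
Exactly 1 pivot survives; hence the rank is 1.
(With 4 elements in a 3-dimensional space the rank is at most 3.)

dim = 1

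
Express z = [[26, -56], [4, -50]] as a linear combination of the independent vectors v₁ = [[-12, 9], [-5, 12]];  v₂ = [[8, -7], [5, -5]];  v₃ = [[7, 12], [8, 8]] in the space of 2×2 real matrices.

z = -2v₁ + 2v₂ - 2v₃

Work in coordinates with respect to the standard basis {E₁₁, E₁₂, E₂₁, E₂₂}.
Since v₁, v₂, v₃ are independent, the coefficients expressing z are uniquely determined by a linear system.
Back-substitution yields (a₁, a₂, a₃) = (-2, 2, -2).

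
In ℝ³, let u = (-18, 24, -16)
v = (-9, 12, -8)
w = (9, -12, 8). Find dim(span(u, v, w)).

dim = 1

Apply Gaussian elimination to the matrix whose rows are u, v, w.
There is 1 pivot column, so rank = 1.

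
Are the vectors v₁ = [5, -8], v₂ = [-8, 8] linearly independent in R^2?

linearly independent

Form the 2×2 matrix with these as columns; its determinant is -24.
A nonzero determinant means the columns are linearly independent.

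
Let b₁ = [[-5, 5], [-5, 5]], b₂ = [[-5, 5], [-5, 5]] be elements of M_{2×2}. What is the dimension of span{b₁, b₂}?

Pass to coordinate vectors with respect to the basis {E₁₁, E₁₂, E₂₁, E₂₂}.
Put the 4×2 matrix [b₁|b₂] into echelon form.
Exactly 1 pivot survives; hence the rank is 1.

1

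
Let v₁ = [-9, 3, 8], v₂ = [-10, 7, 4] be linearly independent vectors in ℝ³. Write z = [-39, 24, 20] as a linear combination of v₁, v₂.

z = v₁ + 3v₂

Write z = α₁v₁ + α₂v₂ and equate components.
Back-substitution yields (α₁, α₂) = (1, 3).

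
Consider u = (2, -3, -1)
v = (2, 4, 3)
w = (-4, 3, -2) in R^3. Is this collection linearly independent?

Row-reduce the matrix whose columns are u, v, w.
The reduction yields 3 nonzero rows, so the rank is 3.
Since rank = 3 (the number of vectors), the set is linearly independent.

linearly independent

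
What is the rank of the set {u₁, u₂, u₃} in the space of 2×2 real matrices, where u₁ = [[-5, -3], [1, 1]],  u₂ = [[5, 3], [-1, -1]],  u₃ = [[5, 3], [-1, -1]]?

Pass to coordinate vectors with respect to the basis {E₁₁, E₁₂, E₂₁, E₂₂}.
Row-reduce the 3×4 matrix with these as rows.
There is 1 pivot column, so rank = 1.

1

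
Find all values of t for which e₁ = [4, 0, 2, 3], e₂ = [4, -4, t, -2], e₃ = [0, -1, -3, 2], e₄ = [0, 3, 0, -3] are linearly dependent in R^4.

t = 29

Place the vectors as rows of a 4×4 matrix; dependence ⇔ determinant zero.
The determinant works out to 12*t - 348.
Solving 12*t - 348 = 0 yields t = 29.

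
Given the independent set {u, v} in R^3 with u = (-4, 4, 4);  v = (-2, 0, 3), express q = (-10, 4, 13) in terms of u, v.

Set up the augmented matrix [u | v | q] and row-reduce.
The system has the unique solution (a₁, a₂) = (1, 3).

q = u + 3v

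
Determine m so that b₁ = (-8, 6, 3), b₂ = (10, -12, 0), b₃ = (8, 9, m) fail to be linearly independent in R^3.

m = -31/2

The vectors are dependent exactly when the determinant of the matrix with rows b₁, b₂, b₃ vanishes.
Cofactor expansion gives det = 36*m + 558.
This vanishes exactly when m = -31/2.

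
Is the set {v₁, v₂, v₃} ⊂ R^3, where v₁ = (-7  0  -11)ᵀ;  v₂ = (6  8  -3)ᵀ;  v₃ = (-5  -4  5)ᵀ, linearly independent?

Row-reduce the matrix whose columns are v₁, v₂, v₃.
The reduction yields 3 nonzero rows, so the rank is 3.
Since rank = 3 (the number of vectors), the set is linearly independent.

linearly independent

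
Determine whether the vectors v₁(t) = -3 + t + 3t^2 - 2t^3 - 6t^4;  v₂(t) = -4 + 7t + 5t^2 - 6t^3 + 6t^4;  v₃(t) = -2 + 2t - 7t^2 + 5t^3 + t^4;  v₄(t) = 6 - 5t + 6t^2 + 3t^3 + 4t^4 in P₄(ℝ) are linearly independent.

linearly independent

Write each element as a coordinate vector in ℝ⁵ using {1, t, …, t^4}.
Row-reduce the matrix whose columns are v₁, v₂, v₃, v₄.
The reduction yields 4 nonzero rows, so the rank is 4.
Since rank = 4 (the number of vectors), the set is linearly independent.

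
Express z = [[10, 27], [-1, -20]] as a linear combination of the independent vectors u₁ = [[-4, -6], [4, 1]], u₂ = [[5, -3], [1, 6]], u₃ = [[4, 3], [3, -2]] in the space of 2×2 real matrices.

z = -2u₁ - 2u₂ + 3u₃

Identify each element with its coordinate vector in ℝ⁴ via {E₁₁, E₁₂, E₂₁, E₂₂}.
Set up the augmented matrix [u₁ | u₂ | u₃ | z] and row-reduce.
Back-substitution yields (α₁, α₂, α₃) = (-2, -2, 3).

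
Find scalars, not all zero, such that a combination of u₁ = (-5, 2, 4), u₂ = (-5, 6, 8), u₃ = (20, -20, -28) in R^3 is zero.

u₁ + 3u₂ + u₃ = 0

Solve the homogeneous system with u₁, u₂, u₃ as columns by row-reducing the coefficient matrix.
A generator of the null space is (1, 3, 1).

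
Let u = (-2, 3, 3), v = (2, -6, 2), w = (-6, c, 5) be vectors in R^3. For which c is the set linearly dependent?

c = 57/5

Dependence holds iff the 3×3 matrix [u v w] is singular.
The determinant works out to 10*c - 114.
Solving 10*c - 114 = 0 yields c = 57/5.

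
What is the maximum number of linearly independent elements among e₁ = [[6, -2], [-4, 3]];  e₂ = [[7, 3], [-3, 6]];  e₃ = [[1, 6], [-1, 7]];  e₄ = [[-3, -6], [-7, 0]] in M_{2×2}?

4

Use coordinates relative to {E₁₁, E₁₂, E₂₁, E₂₂}.
Row-reduce the 4×4 matrix with these as rows.
Exactly 4 pivots survive; hence the rank is 4.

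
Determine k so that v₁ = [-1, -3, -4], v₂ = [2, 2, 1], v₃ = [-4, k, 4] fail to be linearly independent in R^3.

k = -4/7

Dependence holds iff the 3×3 matrix [v₁ v₂ v₃] is singular.
Cofactor expansion gives det = -7*k - 4.
Solving -7*k - 4 = 0 yields k = -4/7.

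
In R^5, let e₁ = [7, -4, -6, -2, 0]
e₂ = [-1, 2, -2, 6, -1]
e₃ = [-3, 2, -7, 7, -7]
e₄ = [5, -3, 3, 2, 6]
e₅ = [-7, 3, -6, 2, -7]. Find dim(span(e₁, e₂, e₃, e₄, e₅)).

Put the 5×5 matrix [e₁|e₂|e₃|e₄|e₅] into echelon form.
The echelon form has 5 nonzero rows, so the rank is 5.

5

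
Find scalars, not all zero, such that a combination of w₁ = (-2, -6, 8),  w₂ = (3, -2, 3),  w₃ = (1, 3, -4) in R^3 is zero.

w₁ + 2w₃ = 0

Row-reduce the matrix with w₁, w₂, w₃ as columns; the null space gives the coefficients.
A generator of the null space is (1, 0, 2).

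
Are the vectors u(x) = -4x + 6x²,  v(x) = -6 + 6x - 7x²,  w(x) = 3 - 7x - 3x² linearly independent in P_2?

Take coordinates with respect to the standard basis {1, x, x²}.
Row-reduce the matrix whose columns are u, v, w.
The reduction yields 3 nonzero rows, so the rank is 3.
Since rank = 3 (the number of vectors), the set is linearly independent.

linearly independent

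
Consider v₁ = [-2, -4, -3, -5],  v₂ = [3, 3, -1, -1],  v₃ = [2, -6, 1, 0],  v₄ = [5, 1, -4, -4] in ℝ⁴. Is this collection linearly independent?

Form the 4×4 matrix with these as columns; its determinant is 182.
A nonzero determinant means the columns are linearly independent.

linearly independent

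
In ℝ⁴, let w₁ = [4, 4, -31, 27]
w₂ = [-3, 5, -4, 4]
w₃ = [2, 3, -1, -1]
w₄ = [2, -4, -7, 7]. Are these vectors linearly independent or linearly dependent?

Place the vectors as rows of a 4×4 matrix and reduce to echelon form.
The reduction yields 3 nonzero rows, so the rank is 3.
Since rank 3 < 4, the set is linearly dependent.
Indeed w₁ - 2w₂ - 2w₃ - 3w₄ = 0.

linearly dependent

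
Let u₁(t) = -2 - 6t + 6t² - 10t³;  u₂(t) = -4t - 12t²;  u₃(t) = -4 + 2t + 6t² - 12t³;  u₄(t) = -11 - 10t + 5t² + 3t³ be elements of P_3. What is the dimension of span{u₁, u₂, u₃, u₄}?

4

Use coordinates relative to {1, t, …, t³}.
Form the matrix with u₁, u₂, u₃, u₄ as columns and reduce.
Reduction leaves 4 leading entries, giving rank 4.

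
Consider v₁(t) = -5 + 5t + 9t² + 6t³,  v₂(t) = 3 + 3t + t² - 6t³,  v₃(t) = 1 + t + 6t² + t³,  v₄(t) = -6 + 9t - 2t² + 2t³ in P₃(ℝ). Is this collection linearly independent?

linearly independent

Write each element as a coordinate vector in ℝ⁴ using {1, t, …, t³}.
Place the vectors as rows of a 4×4 matrix and reduce to echelon form.
The reduction yields 4 nonzero rows, so the rank is 4.
Since rank = 4 (the number of vectors), the set is linearly independent.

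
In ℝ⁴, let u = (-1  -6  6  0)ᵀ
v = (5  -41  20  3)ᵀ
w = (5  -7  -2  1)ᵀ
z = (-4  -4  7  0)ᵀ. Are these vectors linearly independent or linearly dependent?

linearly dependent

Row-reduce the matrix whose columns are u, v, w, z.
The reduction yields 3 nonzero rows, so the rank is 3.
Since rank 3 < 4, the set is linearly dependent.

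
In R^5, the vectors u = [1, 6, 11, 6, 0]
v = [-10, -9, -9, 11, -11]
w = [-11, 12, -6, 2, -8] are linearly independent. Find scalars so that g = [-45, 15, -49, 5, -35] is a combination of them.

Set up the augmented matrix [u | v | w | g] and row-reduce.
The system has the unique solution (a₁, a₂, a₃) = (-2, 1, 3).

g = -2u + v + 3w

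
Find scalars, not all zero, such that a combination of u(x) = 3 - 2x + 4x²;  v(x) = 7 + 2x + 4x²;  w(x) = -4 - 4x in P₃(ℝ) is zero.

u - v - w = 0

Pass to coordinate vectors relative to the basis {1, x, …, x³}.
Set up α₁u + … + α₃w = 0 and solve the homogeneous system.
The free variable yields coefficients (1, -1, -1) (any nonzero multiple also works).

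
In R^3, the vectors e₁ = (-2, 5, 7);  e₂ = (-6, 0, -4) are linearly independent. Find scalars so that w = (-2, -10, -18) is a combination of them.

w = -2e₁ + e₂

Solve the system with e₁, e₂ as columns and w as the right-hand side.
Row-reducing the augmented matrix gives the unique coefficients (c₁, c₂) = (-2, 1).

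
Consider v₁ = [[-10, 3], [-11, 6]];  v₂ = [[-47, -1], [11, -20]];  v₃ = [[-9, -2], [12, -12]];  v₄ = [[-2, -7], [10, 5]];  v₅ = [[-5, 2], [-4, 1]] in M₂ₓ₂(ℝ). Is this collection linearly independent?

linearly dependent

Take coordinates with respect to the standard basis {E₁₁, E₁₂, E₂₁, E₂₂}.
There are 5 vectors in a 4-dimensional space, so they cannot be linearly independent.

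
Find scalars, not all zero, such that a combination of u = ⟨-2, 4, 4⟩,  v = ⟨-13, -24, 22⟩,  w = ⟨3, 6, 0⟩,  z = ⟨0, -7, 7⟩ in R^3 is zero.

Row-reduce the matrix with u, v, w, z as columns; the null space gives the coefficients.
A generator of the null space is (2, -1, -3, 2).

2u - v - 3w + 2z = 0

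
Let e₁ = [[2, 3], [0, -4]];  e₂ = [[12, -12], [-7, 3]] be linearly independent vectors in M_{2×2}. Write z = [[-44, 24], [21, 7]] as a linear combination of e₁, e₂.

Identify each element with its coordinate vector in ℝ⁴ via {E₁₁, E₁₂, E₂₁, E₂₂}.
Write z = a₁e₁ + a₂e₂ and equate components.
The system has the unique solution (a₁, a₂) = (-4, -3).

z = -4e₁ - 3e₂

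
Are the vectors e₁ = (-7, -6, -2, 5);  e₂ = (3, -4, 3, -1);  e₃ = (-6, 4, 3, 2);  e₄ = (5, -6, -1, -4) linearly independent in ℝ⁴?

The matrix [e₁|e₂|e₃|e₄] has determinant -970.
A nonzero determinant means the columns are linearly independent.

linearly independent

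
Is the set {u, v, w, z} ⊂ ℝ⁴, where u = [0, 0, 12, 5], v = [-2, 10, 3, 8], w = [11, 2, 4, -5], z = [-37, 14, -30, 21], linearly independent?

Row-reduce the matrix whose columns are u, v, w, z.
The reduction yields 3 nonzero rows, so the rank is 3.
Since rank 3 < 4, the set is linearly dependent.
Indeed 2u - 2v + 3w + z = 0.

linearly dependent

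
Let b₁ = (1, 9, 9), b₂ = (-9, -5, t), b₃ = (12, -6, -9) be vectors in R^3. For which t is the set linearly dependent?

Place the vectors as rows of a 3×3 matrix; dependence ⇔ determinant zero.
The determinant works out to 114*t + 342.
This vanishes exactly when t = -3.

t = -3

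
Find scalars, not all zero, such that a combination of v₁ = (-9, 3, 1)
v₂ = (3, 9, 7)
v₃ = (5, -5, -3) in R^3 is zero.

Write the vectors as columns of a matrix and find a nonzero vector in its null space.
One solution (up to scaling) is (2, 1, 3).

2v₁ + v₂ + 3v₃ = 0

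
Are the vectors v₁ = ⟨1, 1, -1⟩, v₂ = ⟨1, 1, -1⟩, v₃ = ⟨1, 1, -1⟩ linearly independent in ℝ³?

Two of the vectors are equal, giving an immediate dependence.

linearly dependent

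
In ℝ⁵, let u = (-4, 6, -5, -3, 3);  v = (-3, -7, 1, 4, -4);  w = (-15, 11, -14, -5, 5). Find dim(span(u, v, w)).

dim = 2

Row-reduce the 3×5 matrix with these as rows.
The echelon form has 2 nonzero rows, so the rank is 2.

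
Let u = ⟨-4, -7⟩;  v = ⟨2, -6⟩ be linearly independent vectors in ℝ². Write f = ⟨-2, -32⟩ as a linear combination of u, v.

Write f = a₁u + a₂v and equate components.
The system has the unique solution (a₁, a₂) = (2, 3).

f = 2u + 3v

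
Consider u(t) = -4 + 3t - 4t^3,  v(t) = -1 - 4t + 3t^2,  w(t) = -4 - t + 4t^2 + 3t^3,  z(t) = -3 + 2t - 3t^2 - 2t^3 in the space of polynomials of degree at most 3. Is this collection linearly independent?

Write each element as a coordinate vector in ℝ⁴ using {1, t, …, t^3}.
Form the 4×4 matrix with these as columns; its determinant is 396.
A nonzero determinant means the columns are linearly independent.

linearly independent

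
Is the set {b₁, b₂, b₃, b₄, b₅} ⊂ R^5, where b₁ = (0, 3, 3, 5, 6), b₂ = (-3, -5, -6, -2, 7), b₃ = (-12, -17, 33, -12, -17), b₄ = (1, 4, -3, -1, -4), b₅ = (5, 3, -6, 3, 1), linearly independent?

linearly dependent

Place the vectors as rows of a 5×5 matrix and reduce to echelon form.
The reduction yields 4 nonzero rows, so the rank is 4.
Since rank 4 < 5, the set is linearly dependent.
Indeed 2b₁ + 2b₂ + b₃ + 3b₄ + 3b₅ = 0.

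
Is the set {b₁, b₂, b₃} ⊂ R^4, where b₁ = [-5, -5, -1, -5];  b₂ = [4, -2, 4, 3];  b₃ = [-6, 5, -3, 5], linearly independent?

linearly independent

Row-reduce the matrix whose columns are b₁, b₂, b₃.
The reduction yields 3 nonzero rows, so the rank is 3.
Since rank = 3 (the number of vectors), the set is linearly independent.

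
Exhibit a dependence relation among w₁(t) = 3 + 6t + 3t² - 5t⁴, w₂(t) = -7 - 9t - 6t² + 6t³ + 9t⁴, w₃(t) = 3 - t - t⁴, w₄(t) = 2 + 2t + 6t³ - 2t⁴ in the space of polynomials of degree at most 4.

Write each element as a vector in ℝ⁵ using {1, t, …, t⁴}.
Set up α₁w₁ + … + α₄w₄ = 0 and solve the homogeneous system.
A generator of the null space is (2, 1, 1, -1).

2w₁ + w₂ + w₃ - w₄ = 0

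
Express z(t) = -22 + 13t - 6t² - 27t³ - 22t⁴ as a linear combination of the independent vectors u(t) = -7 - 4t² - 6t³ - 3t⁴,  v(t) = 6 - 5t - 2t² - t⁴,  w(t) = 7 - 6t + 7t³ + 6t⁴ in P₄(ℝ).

z = u + v - 3w

Take coordinate vectors relative to {1, t, …, t⁴}.
Write z = c₁u + … + c₃w and equate components.
Back-substitution yields (c₁, c₂, c₃) = (1, 1, -3).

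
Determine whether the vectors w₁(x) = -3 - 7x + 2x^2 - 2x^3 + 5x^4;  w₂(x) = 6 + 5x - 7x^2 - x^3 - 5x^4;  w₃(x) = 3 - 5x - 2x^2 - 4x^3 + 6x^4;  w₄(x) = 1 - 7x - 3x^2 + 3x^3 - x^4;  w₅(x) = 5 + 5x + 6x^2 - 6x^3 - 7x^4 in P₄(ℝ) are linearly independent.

linearly independent

Take coordinates with respect to the standard basis {1, x, …, x^4}.
Row-reduce the matrix whose columns are w₁, w₂, w₃, w₄, w₅.
The reduction yields 5 nonzero rows, so the rank is 5.
Since rank = 5 (the number of vectors), the set is linearly independent.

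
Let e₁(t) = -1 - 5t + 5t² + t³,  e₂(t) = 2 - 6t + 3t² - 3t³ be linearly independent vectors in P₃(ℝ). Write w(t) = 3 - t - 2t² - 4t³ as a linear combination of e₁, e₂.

Identify each element with its coordinate vector in ℝ⁴ via {1, t, …, t³}.
Solve the system with e₁, e₂ as columns and w as the right-hand side.
Row-reducing the augmented matrix gives the unique coefficients (c₁, c₂) = (-1, 1).

w = -e₁ + e₂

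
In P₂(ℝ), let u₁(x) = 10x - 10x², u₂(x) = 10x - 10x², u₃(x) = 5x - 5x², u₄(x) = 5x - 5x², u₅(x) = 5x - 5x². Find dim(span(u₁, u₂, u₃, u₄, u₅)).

Pass to coordinate vectors with respect to the basis {1, x, x²}.
Row-reduce the 5×3 matrix with these as rows.
The echelon form has 1 nonzero row, so the rank is 1.
(With 5 elements in a 3-dimensional space the rank is at most 3.)

dim = 1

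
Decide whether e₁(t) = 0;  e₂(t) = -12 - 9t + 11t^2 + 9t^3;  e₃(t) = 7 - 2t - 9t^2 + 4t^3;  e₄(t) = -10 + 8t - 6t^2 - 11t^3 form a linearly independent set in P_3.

Take coordinates with respect to the standard basis {1, t, …, t^3}.
One of the vectors is the zero vector, so the set is linearly dependent.

linearly dependent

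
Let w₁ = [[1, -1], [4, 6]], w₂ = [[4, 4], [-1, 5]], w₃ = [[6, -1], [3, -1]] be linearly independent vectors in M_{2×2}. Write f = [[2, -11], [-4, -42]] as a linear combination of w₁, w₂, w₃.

Identify each element with its coordinate vector in ℝ⁴ via {E₁₁, E₁₂, E₂₁, E₂₂}.
Set up the augmented matrix [w₁ | w₂ | w₃ | f] and row-reduce.
The system has the unique solution (α₁, α₂, α₃) = (-4, -3, 3).

f = -4w₁ - 3w₂ + 3w₃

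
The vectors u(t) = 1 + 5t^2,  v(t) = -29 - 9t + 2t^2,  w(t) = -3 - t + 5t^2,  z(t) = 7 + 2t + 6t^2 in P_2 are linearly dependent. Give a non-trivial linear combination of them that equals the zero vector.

u - v + 3w - 3z = 0

Take coordinates with respect to {1, t, t^2}.
Solve the homogeneous system with u, v, w, z as columns by row-reducing the coefficient matrix.
A generator of the null space is (1, -1, 3, -3).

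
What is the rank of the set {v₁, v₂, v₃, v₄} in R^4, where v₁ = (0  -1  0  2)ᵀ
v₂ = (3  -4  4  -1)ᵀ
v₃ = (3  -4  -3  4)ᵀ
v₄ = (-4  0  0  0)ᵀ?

4

Apply Gaussian elimination to the matrix whose rows are v₁, v₂, v₃, v₄.
There are 4 pivot columns, so rank = 4.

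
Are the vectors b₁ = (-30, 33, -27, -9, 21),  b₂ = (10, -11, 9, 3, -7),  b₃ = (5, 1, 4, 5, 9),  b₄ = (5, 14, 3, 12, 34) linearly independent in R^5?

Row-reduce the matrix whose columns are b₁, b₂, b₃, b₄.
The reduction yields 2 nonzero rows, so the rank is 2.
Since rank 2 < 4, the set is linearly dependent.

linearly dependent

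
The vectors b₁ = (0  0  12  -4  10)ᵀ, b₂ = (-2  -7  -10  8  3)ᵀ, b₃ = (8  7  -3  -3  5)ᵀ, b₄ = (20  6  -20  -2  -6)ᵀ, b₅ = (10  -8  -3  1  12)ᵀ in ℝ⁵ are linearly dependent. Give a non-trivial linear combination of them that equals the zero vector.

2b₁ + b₂ - b₃ + b₄ - b₅ = 0

Write the vectors as columns of a matrix and find a nonzero vector in its null space.
One solution (up to scaling) is (2, 1, -1, 1, -1).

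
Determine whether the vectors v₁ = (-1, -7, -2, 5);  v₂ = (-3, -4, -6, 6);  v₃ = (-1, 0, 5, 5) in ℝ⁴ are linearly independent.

Row-reduce the matrix whose columns are v₁, v₂, v₃.
The reduction yields 3 nonzero rows, so the rank is 3.
Since rank = 3 (the number of vectors), the set is linearly independent.

linearly independent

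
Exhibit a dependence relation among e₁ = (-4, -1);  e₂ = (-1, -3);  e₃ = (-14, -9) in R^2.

3e₁ + 2e₂ - e₃ = 0

Set up α₁e₁ + … + α₃e₃ = 0 and solve the homogeneous system.
A generator of the null space is (3, 2, -1).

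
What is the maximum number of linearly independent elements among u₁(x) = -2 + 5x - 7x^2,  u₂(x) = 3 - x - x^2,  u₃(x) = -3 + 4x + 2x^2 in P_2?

3

Use coordinates relative to {1, x, x^2}.
Row-reduce the 3×3 matrix with these as rows.
The echelon form has 3 nonzero rows, so the rank is 3.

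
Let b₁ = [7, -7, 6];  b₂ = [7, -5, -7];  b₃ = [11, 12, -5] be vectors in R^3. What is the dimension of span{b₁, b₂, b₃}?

Put the 3×3 matrix [b₁|b₂|b₃] into echelon form.
Exactly 3 pivots survive; hence the rank is 3.

dim = 3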